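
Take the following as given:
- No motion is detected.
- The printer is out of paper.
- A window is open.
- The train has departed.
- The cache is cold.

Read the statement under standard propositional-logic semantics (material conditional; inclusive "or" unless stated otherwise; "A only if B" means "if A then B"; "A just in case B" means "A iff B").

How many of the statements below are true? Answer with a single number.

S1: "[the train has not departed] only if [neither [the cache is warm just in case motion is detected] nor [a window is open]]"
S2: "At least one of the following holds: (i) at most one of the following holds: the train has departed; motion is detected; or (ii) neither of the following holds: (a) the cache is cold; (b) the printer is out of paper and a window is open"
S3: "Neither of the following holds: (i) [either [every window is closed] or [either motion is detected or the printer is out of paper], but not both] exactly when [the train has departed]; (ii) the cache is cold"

2

Let S = "the train has departed" (True), U = "the cache is warm" (False), P = "motion is detected" (False), R = "a window is open" (True), Q = "the printer has paper" (False).

S1: Parsed as not S -> ((U iff P) nor R)

not S = not True = False
U iff P = False iff False = True
(U iff P) nor R = True nor True = False
not S -> ((U iff P) nor R) = False -> False = True
Thus S1 is true.

S2: Formalization: (S nand P) or (not U nor (not Q and R))

S nand P = True nand False = True
not U = not False = True
not Q = not False = True
not Q and R = True and True = True
not U nor (not Q and R) = True nor True = False
(S nand P) or (not U nor (not Q and R)) = True or False = True
Hence S2 is true.

S3: Parsed as ((not R xor (P or not Q)) iff S) nor not U

not R = not True = False
not Q = not False = True
P or not Q = False or True = True
not R xor (P or not Q) = False xor True = True
(not R xor (P or not Q)) iff S = True iff True = True
not U = not False = True
((not R xor (P or not Q)) iff S) nor not U = True nor True = False
So S3 is false.

2 of the 3 statements are true.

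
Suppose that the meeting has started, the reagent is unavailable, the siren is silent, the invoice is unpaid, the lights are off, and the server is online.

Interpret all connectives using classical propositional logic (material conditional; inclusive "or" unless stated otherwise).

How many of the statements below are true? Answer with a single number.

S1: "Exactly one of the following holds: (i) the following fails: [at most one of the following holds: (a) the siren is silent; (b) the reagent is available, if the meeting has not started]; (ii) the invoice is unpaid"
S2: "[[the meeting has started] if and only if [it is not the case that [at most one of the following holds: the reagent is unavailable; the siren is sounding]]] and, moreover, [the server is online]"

Let R = "the siren is sounding" (F), P = "the meeting has started" (T), Q = "the reagent is available" (F), S = "the invoice is paid" (F), V = "the server is online" (T).

S1: In symbols: ~(~R nand (~P -> Q)) xor ~S

~R = ~F = T
~P = ~T = F
~P -> Q = F -> F = T
~R nand (~P -> Q) = T nand T = F
~(~R nand (~P -> Q)) = ~F = T
~S = ~F = T
~(~R nand (~P -> Q)) xor ~S = T xor T = F
Hence S1 is false.

S2: Formalization: (P <-> ~(~Q nand R)) & V

~Q = ~F = T
~Q nand R = T nand F = T
~(~Q nand R) = ~T = F
P <-> ~(~Q nand R) = T <-> F = F
(P <-> ~(~Q nand R)) & V = F & T = F
Thus S2 is false.

Count: 0.

0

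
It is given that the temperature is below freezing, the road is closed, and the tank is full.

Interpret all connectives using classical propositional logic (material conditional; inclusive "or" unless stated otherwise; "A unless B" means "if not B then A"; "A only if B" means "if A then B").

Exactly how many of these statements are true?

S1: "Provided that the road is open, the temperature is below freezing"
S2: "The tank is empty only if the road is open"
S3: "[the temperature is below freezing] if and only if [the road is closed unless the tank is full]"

3

Let G = "the road is closed" (True), U = "the temperature is below freezing" (True), R = "the tank is full" (True).

S1: Formalization: not G -> U

not G = not True = False
not G -> U = False -> True = True
Hence S1 is true.

S2: Parsed as not R -> not G

not R = not True = False
not G = not True = False
not R -> not G = False -> False = True
Thus S2 is true.

S3: Formalization: U iff (G or R)

G or R = True or True = True
U iff (G or R) = True iff True = True
So S3 is true.

3 of the 3 statements are true.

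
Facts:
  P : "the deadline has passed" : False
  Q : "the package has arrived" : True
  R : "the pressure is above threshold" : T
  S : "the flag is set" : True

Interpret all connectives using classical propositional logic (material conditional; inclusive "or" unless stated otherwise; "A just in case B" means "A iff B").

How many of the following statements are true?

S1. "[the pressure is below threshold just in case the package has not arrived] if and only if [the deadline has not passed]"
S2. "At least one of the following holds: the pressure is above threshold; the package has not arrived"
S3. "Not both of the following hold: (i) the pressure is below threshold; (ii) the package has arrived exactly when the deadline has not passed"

3

S1: Parsed as (¬R ↔ ¬Q) ↔ ¬P

¬R = ¬T = F
¬Q = ¬T = F
¬R ↔ ¬Q = F ↔ F = T
¬P = ¬F = T
(¬R ↔ ¬Q) ↔ ¬P = T ↔ T = T
Hence S1 is true.

S2: Formalization: R ∨ ¬Q

¬Q = ¬T = F
R ∨ ¬Q = T ∨ F = T
So S2 is true.

S3: This is ¬R ↑ (Q ↔ ¬P).

¬R = ¬T = F
¬P = ¬F = T
Q ↔ ¬P = T ↔ T = T
¬R ↑ (Q ↔ ¬P) = F ↑ T = T
Hence S3 is true.

True statements: 3 (S1, S2, S3).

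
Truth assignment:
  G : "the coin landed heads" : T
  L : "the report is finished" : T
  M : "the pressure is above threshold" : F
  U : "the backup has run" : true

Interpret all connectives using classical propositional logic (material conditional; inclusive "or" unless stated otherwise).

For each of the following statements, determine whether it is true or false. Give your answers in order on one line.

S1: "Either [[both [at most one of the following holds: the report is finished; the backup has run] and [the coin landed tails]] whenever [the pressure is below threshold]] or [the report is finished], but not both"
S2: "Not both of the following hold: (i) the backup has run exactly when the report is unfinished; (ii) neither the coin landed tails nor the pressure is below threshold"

S1 T; S2 T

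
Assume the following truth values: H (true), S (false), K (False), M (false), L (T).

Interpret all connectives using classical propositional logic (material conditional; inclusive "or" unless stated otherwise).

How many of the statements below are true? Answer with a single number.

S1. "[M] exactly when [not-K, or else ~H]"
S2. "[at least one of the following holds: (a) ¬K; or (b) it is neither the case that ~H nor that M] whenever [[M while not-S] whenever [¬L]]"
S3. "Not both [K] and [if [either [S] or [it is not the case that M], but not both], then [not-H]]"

2

S1: Parsed as M iff (not K or not H)

not K = not False = True
not H = not True = False
not K or not H = True or False = True
M iff (not K or not H) = False iff True = False
Thus S1 is false.

S2: This is (not L -> (M and not S)) -> (not K or (not H nor M)).

not L = not True = False
not S = not False = True
M and not S = False and True = False
not L -> (M and not S) = False -> False = True
not K = not False = True
not H = not True = False
not H nor M = False nor False = True
not K or (not H nor M) = True or True = True
(not L -> (M and not S)) -> (not K or (not H nor M)) = True -> True = True
Hence S2 is true.

S3: Parsed as K nand ((S xor not M) -> not H)

not M = not False = True
S xor not M = False xor True = True
not H = not True = False
(S xor not M) -> not H = True -> False = False
K nand ((S xor not M) -> not H) = False nand False = True
So S3 is true.

Count: 2.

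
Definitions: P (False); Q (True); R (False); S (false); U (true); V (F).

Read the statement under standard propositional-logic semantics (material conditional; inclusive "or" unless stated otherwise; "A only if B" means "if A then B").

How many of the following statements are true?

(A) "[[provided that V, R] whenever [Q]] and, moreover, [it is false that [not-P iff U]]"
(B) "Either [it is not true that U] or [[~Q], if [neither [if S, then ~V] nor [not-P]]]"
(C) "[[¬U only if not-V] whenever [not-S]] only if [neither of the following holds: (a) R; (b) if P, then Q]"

1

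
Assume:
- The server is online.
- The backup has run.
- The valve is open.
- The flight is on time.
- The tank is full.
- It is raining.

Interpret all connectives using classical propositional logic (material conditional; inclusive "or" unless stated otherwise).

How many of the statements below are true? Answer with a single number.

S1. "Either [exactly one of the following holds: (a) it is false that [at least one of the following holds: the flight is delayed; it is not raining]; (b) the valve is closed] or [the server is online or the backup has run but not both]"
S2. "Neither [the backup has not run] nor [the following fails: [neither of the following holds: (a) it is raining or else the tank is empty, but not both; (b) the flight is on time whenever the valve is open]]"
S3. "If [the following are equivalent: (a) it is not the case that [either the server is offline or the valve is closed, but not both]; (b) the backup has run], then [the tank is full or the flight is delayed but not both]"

Let G = "the flight is delayed" (F), L = "it is raining" (T), N = "the valve is open" (T), Q = "the server is online" (T), U = "the backup has run" (T), H = "the tank is full" (T).

S1: This is (¬(G ∨ ¬L) ⊕ ¬N) ∨ (Q ⊕ U).

¬L = ¬T = F
G ∨ ¬L = F ∨ F = F
¬(G ∨ ¬L) = ¬F = T
¬N = ¬T = F
¬(G ∨ ¬L) ⊕ ¬N = T ⊕ F = T
Q ⊕ U = T ⊕ T = F
(¬(G ∨ ¬L) ⊕ ¬N) ∨ (Q ⊕ U) = T ∨ F = T
Hence S1 is true.

S2: In symbols: ¬U ↓ ¬((L ⊕ ¬H) ↓ (N → ¬G))

¬U = ¬T = F
¬H = ¬T = F
L ⊕ ¬H = T ⊕ F = T
¬G = ¬F = T
N → ¬G = T → T = T
(L ⊕ ¬H) ↓ (N → ¬G) = T ↓ T = F
¬((L ⊕ ¬H) ↓ (N → ¬G)) = ¬F = T
¬U ↓ ¬((L ⊕ ¬H) ↓ (N → ¬G)) = F ↓ T = F
Thus S2 is false.

S3: In symbols: (¬(¬Q ⊕ ¬N) ↔ U) → (H ⊕ G)

¬Q = ¬T = F
¬N = ¬T = F
¬Q ⊕ ¬N = F ⊕ F = F
¬(¬Q ⊕ ¬N) = ¬F = T
¬(¬Q ⊕ ¬N) ↔ U = T ↔ T = T
H ⊕ G = T ⊕ F = T
(¬(¬Q ⊕ ¬N) ↔ U) → (H ⊕ G) = T → T = T
So S3 is true.

Count: 2.

2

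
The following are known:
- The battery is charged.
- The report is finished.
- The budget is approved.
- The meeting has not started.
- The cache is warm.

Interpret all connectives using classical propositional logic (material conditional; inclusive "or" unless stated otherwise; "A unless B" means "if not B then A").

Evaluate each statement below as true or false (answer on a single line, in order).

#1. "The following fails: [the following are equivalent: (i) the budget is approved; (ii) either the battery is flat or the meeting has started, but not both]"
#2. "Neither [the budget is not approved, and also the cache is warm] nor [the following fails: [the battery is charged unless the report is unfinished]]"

#1 true; #2 true

Let H = "the budget is approved" (True), L = "the battery is charged" (True), S = "the meeting has started" (False), Q = "the cache is warm" (True), G = "the report is finished" (True).

#1: In symbols: not (H iff (not L xor S))

not L = not True = False
not L xor S = False xor False = False
H iff (not L xor S) = True iff False = False
not (H iff (not L xor S)) = not False = True
So #1 is true.

#2: Formalization: (not H and Q) nor not (L or not G)

not H = not True = False
not H and Q = False and True = False
not G = not True = False
L or not G = True or False = True
not (L or not G) = not True = False
(not H and Q) nor not (L or not G) = False nor False = True
Thus #2 is true.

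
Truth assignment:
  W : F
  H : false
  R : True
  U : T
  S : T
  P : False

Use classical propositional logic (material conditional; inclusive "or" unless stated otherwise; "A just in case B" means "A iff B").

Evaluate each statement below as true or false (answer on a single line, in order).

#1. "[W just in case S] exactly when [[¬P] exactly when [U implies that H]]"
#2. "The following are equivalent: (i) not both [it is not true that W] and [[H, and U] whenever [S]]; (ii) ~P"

#1: Parsed as (W iff S) iff (not P iff (U -> H))

W iff S = False iff True = False
not P = not False = True
U -> H = True -> False = False
not P iff (U -> H) = True iff False = False
(W iff S) iff (not P iff (U -> H)) = False iff False = True
Hence #1 is true.

#2: Parsed as (not W nand (S -> (H and U))) iff not P

not W = not False = True
H and U = False and True = False
S -> (H and U) = True -> False = False
not W nand (S -> (H and U)) = True nand False = True
not P = not False = True
(not W nand (S -> (H and U))) iff not P = True iff True = True
Hence #2 is true.

#1 True; #2 True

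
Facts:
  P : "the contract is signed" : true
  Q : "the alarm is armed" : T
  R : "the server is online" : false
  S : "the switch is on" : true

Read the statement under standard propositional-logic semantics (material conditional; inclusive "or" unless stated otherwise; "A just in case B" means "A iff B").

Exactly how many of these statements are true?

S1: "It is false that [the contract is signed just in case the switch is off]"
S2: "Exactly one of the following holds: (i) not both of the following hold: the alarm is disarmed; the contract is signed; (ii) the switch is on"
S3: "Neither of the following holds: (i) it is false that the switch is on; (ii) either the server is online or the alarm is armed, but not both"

S1: Formalization: ¬(P ↔ ¬S)

¬S = ¬T = F
P ↔ ¬S = T ↔ F = F
¬(P ↔ ¬S) = ¬F = T
So S1 is true.

S2: In symbols: (¬Q ↑ P) ⊕ S

¬Q = ¬T = F
¬Q ↑ P = F ↑ T = T
(¬Q ↑ P) ⊕ S = T ⊕ T = F
So S2 is false.

S3: Parsed as ¬S ↓ (R ⊕ Q)

¬S = ¬T = F
R ⊕ Q = F ⊕ T = T
¬S ↓ (R ⊕ Q) = F ↓ T = F
So S3 is false.

Count: 1.

1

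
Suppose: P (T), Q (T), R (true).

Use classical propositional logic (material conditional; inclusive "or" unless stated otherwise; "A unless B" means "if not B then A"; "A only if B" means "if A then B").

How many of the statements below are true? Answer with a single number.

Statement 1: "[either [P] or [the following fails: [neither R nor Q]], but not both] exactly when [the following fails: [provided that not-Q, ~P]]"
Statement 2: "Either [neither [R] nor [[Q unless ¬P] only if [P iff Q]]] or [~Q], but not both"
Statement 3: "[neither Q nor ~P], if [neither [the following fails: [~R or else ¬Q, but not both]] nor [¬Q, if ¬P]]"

Statement 1: This is (P ⊕ ¬(R ↓ Q)) ↔ ¬(¬Q → ¬P).

R ↓ Q = T ↓ T = F
¬(R ↓ Q) = ¬F = T
P ⊕ ¬(R ↓ Q) = T ⊕ T = F
¬Q = ¬T = F
¬P = ¬T = F
¬Q → ¬P = F → F = T
¬(¬Q → ¬P) = ¬T = F
(P ⊕ ¬(R ↓ Q)) ↔ ¬(¬Q → ¬P) = F ↔ F = T
Hence Statement 1 is true.

Statement 2: In symbols: (R ↓ ((Q ∨ ¬P) → (P ↔ Q))) ⊕ ¬Q

¬P = ¬T = F
Q ∨ ¬P = T ∨ F = T
P ↔ Q = T ↔ T = T
(Q ∨ ¬P) → (P ↔ Q) = T → T = T
R ↓ ((Q ∨ ¬P) → (P ↔ Q)) = T ↓ T = F
¬Q = ¬T = F
(R ↓ ((Q ∨ ¬P) → (P ↔ Q))) ⊕ ¬Q = F ⊕ F = F
Hence Statement 2 is false.

Statement 3: Formalization: (¬(¬R ⊕ ¬Q) ↓ (¬P → ¬Q)) → (Q ↓ ¬P)

¬R = ¬T = F
¬Q = ¬T = F
¬R ⊕ ¬Q = F ⊕ F = F
¬(¬R ⊕ ¬Q) = ¬F = T
¬P = ¬T = F
¬Q = ¬T = F
¬P → ¬Q = F → F = T
¬(¬R ⊕ ¬Q) ↓ (¬P → ¬Q) = T ↓ T = F
¬P = ¬T = F
Q ↓ ¬P = T ↓ F = F
(¬(¬R ⊕ ¬Q) ↓ (¬P → ¬Q)) → (Q ↓ ¬P) = F → F = T
Hence Statement 3 is true.

Count: 2.

2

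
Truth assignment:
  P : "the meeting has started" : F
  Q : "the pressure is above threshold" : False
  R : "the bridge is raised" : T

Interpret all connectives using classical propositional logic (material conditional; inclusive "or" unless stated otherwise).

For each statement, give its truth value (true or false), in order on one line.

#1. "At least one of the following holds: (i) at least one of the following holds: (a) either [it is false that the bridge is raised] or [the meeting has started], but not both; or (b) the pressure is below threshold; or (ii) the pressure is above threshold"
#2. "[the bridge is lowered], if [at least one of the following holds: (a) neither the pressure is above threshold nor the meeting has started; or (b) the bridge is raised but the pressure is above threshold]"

#1: This is ((not R xor P) or not Q) or Q.

not R = not True = False
not R xor P = False xor False = False
not Q = not False = True
(not R xor P) or not Q = False or True = True
((not R xor P) or not Q) or Q = True or False = True
Thus #1 is true.

#2: In symbols: ((Q nor P) or (R and Q)) -> not R

Q nor P = False nor False = True
R and Q = True and False = False
(Q nor P) or (R and Q) = True or False = True
not R = not True = False
((Q nor P) or (R and Q)) -> not R = True -> False = False
Thus #2 is false.

#1 true / #2 false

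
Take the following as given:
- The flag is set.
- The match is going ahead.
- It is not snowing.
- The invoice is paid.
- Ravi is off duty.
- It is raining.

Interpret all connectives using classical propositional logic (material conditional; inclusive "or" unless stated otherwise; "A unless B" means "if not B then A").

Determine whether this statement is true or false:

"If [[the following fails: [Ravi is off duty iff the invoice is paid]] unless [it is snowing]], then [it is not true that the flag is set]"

True.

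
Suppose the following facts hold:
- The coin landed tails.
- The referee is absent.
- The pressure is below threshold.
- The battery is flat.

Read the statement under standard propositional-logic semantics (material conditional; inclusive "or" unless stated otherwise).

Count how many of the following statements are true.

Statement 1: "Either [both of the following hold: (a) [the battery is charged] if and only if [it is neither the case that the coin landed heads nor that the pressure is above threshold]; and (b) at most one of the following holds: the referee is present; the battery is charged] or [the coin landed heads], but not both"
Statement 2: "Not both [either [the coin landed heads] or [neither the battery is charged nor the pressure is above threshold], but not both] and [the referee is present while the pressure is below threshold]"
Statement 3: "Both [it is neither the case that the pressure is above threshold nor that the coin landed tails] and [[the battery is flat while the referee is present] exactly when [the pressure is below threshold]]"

1

Let L = "the battery is charged" (F), R = "the coin landed heads" (F), U = "the pressure is above threshold" (F), D = "the referee is present" (F).

Statement 1: In symbols: ((L ↔ (R ↓ U)) ∧ (D ↑ L)) ⊕ R

R ↓ U = F ↓ F = T
L ↔ (R ↓ U) = F ↔ T = F
D ↑ L = F ↑ F = T
(L ↔ (R ↓ U)) ∧ (D ↑ L) = F ∧ T = F
((L ↔ (R ↓ U)) ∧ (D ↑ L)) ⊕ R = F ⊕ F = F
So Statement 1 is false.

Statement 2: Parsed as (R ⊕ (L ↓ U)) ↑ (D ∧ ¬U)

L ↓ U = F ↓ F = T
R ⊕ (L ↓ U) = F ⊕ T = T
¬U = ¬F = T
D ∧ ¬U = F ∧ T = F
(R ⊕ (L ↓ U)) ↑ (D ∧ ¬U) = T ↑ F = T
Hence Statement 2 is true.

Statement 3: Formalization: (U ↓ ¬R) ∧ ((¬L ∧ D) ↔ ¬U)

¬R = ¬F = T
U ↓ ¬R = F ↓ T = F
¬L = ¬F = T
¬L ∧ D = T ∧ F = F
¬U = ¬F = T
(¬L ∧ D) ↔ ¬U = F ↔ T = F
(U ↓ ¬R) ∧ ((¬L ∧ D) ↔ ¬U) = F ∧ F = F
Hence Statement 3 is false.

Count: 1.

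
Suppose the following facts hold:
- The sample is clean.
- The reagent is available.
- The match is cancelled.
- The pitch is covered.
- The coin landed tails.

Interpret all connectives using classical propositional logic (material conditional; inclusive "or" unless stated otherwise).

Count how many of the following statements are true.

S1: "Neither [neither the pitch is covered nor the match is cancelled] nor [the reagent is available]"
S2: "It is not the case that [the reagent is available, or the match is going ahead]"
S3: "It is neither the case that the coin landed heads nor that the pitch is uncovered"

1

Let S = "the pitch is covered" (T), R = "the match is cancelled" (T), Q = "the reagent is available" (T), U = "the coin landed heads" (F).

S1: Formalization: (S nor R) nor Q

S nor R = T nor T = F
(S nor R) nor Q = F nor T = F
So S1 is false.

S2: Formalization: ~(Q | ~R)

~R = ~T = F
Q | ~R = T | F = T
~(Q | ~R) = ~T = F
Hence S2 is false.

S3: This is U nor ~S.

~S = ~T = F
U nor ~S = F nor F = T
Hence S3 is true.

True statements: 1.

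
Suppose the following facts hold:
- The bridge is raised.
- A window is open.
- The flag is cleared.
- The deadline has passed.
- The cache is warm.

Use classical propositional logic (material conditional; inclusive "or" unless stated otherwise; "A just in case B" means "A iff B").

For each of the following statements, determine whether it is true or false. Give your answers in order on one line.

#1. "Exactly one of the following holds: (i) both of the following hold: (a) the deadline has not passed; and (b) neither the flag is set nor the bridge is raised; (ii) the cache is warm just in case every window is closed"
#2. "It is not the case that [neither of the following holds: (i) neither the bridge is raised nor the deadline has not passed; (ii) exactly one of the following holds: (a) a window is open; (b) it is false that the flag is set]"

#1 false; #2 false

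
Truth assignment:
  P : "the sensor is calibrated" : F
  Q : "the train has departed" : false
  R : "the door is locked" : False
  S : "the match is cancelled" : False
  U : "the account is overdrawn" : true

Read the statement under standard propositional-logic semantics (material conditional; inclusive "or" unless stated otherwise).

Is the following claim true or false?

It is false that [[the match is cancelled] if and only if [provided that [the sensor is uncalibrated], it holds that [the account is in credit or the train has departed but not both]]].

The statement is false.

Values: S=F, P=F, U=T, Q=F.
This is ~(S <-> (~P -> (~U xor Q))).

~P = ~F = T
~U = ~T = F
~U xor Q = F xor F = F
~P -> (~U xor Q) = T -> F = F
S <-> (~P -> (~U xor Q)) = F <-> F = T
~(S <-> (~P -> (~U xor Q))) = ~T = F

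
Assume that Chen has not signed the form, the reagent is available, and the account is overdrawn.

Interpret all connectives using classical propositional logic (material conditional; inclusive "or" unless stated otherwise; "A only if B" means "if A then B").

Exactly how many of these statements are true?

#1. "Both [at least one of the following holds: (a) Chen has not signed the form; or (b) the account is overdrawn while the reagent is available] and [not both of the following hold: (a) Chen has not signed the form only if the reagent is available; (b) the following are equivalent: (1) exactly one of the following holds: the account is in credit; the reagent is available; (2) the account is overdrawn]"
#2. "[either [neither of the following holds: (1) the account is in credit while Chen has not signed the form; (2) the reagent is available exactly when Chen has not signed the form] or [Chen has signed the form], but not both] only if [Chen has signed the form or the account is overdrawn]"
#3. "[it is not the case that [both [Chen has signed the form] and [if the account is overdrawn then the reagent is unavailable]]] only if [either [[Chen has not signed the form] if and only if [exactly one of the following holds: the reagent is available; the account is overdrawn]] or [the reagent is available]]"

Let P = "Chen has signed the form" (F), R = "the account is overdrawn" (T), Q = "the reagent is available" (T).

#1: Formalization: (~P | (R & Q)) & ((~P -> Q) nand ((~R xor Q) <-> R))

~P = ~F = T
R & Q = T & T = T
~P | (R & Q) = T | T = T
~P = ~F = T
~P -> Q = T -> T = T
~R = ~T = F
~R xor Q = F xor T = T
(~R xor Q) <-> R = T <-> T = T
(~P -> Q) nand ((~R xor Q) <-> R) = T nand T = F
(~P | (R & Q)) & ((~P -> Q) nand ((~R xor Q) <-> R)) = T & F = F
Thus #1 is false.

#2: Formalization: (((~R & ~P) nor (Q <-> ~P)) xor P) -> (P | R)

~R = ~T = F
~P = ~F = T
~R & ~P = F & T = F
~P = ~F = T
Q <-> ~P = T <-> T = T
(~R & ~P) nor (Q <-> ~P) = F nor T = F
((~R & ~P) nor (Q <-> ~P)) xor P = F xor F = F
P | R = F | T = T
(((~R & ~P) nor (Q <-> ~P)) xor P) -> (P | R) = F -> T = T
Hence #2 is true.

#3: This is ~(P & (R -> ~Q)) -> ((~P <-> (Q xor R)) | Q).

~Q = ~T = F
R -> ~Q = T -> F = F
P & (R -> ~Q) = F & F = F
~(P & (R -> ~Q)) = ~F = T
~P = ~F = T
Q xor R = T xor T = F
~P <-> (Q xor R) = T <-> F = F
(~P <-> (Q xor R)) | Q = F | T = T
~(P & (R -> ~Q)) -> ((~P <-> (Q xor R)) | Q) = T -> T = T
Hence #3 is true.

2 of the 3 statements are true.

2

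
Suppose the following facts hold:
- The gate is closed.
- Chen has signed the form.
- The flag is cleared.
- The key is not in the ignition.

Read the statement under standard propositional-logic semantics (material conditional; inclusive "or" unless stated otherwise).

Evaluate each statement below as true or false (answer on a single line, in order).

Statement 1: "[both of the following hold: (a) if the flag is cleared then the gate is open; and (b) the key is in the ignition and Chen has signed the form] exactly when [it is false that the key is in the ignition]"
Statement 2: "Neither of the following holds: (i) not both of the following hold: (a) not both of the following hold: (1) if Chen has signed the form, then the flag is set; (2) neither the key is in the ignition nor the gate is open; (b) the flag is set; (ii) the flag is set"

Statement 1 false; Statement 2 false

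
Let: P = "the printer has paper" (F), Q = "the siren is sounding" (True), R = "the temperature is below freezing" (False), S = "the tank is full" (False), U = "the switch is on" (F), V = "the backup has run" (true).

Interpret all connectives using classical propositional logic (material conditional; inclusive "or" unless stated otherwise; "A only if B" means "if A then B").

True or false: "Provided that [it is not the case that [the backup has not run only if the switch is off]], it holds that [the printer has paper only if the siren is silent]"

Formalization: ¬(¬V → ¬U) → (P → ¬Q)

¬V = ¬T = F
¬U = ¬F = T
¬V → ¬U = F → T = T
¬(¬V → ¬U) = ¬T = F
¬Q = ¬T = F
P → ¬Q = F → F = T
¬(¬V → ¬U) → (P → ¬Q) = F → T = T

True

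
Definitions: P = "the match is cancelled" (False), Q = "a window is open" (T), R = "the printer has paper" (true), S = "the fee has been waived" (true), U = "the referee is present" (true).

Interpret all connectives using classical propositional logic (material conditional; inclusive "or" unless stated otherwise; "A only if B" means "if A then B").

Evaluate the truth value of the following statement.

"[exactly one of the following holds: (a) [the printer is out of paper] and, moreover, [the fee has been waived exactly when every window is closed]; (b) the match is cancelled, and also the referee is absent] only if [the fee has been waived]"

true

Formalization: ((¬R ∧ (S ↔ ¬Q)) ⊕ (P ∧ ¬U)) → S

¬R = ¬T = F
¬Q = ¬T = F
S ↔ ¬Q = T ↔ F = F
¬R ∧ (S ↔ ¬Q) = F ∧ F = F
¬U = ¬T = F
P ∧ ¬U = F ∧ F = F
(¬R ∧ (S ↔ ¬Q)) ⊕ (P ∧ ¬U) = F ⊕ F = F
((¬R ∧ (S ↔ ¬Q)) ⊕ (P ∧ ¬U)) → S = F → T = T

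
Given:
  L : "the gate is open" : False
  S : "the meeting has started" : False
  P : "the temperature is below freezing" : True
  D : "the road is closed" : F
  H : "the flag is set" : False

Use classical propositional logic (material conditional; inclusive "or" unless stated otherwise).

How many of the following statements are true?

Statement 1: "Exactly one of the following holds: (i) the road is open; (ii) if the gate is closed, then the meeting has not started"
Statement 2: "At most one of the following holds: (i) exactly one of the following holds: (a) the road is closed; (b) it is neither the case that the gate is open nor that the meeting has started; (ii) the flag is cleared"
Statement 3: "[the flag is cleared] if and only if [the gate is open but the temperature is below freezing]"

0

Statement 1: Formalization: ¬D ⊕ (¬L → ¬S)

¬D = ¬F = T
¬L = ¬F = T
¬S = ¬F = T
¬L → ¬S = T → T = T
¬D ⊕ (¬L → ¬S) = T ⊕ T = F
Hence Statement 1 is false.

Statement 2: Formalization: (D ⊕ (L ↓ S)) ↑ ¬H

L ↓ S = F ↓ F = T
D ⊕ (L ↓ S) = F ⊕ T = T
¬H = ¬F = T
(D ⊕ (L ↓ S)) ↑ ¬H = T ↑ T = F
So Statement 2 is false.

Statement 3: Parsed as ¬H ↔ (L ∧ P)

¬H = ¬F = T
L ∧ P = F ∧ T = F
¬H ↔ (L ∧ P) = T ↔ F = F
Hence Statement 3 is false.

Count: 0.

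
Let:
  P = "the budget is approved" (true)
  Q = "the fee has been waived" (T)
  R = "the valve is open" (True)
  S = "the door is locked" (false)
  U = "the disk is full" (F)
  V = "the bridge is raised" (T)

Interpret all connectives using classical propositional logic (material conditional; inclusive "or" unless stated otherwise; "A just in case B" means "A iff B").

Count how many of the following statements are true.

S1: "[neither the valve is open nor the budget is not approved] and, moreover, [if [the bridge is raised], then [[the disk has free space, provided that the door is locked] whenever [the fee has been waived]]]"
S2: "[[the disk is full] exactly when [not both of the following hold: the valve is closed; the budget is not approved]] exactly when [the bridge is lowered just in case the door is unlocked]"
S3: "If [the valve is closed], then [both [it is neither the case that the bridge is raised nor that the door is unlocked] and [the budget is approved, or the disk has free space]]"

S1: This is (R ↓ ¬P) ∧ (V → (Q → (S → ¬U))).

¬P = ¬T = F
R ↓ ¬P = T ↓ F = F
¬U = ¬F = T
S → ¬U = F → T = T
Q → (S → ¬U) = T → T = T
V → (Q → (S → ¬U)) = T → T = T
(R ↓ ¬P) ∧ (V → (Q → (S → ¬U))) = F ∧ T = F
So S1 is false.

S2: In symbols: (U ↔ (¬R ↑ ¬P)) ↔ (¬V ↔ ¬S)

¬R = ¬T = F
¬P = ¬T = F
¬R ↑ ¬P = F ↑ F = T
U ↔ (¬R ↑ ¬P) = F ↔ T = F
¬V = ¬T = F
¬S = ¬F = T
¬V ↔ ¬S = F ↔ T = F
(U ↔ (¬R ↑ ¬P)) ↔ (¬V ↔ ¬S) = F ↔ F = T
Hence S2 is true.

S3: Formalization: ¬R → ((V ↓ ¬S) ∧ (P ∨ ¬U))

¬R = ¬T = F
¬S = ¬F = T
V ↓ ¬S = T ↓ T = F
¬U = ¬F = T
P ∨ ¬U = T ∨ T = T
(V ↓ ¬S) ∧ (P ∨ ¬U) = F ∧ T = F
¬R → ((V ↓ ¬S) ∧ (P ∨ ¬U)) = F → F = T
Hence S3 is true.

2 of the 3 statements are true.

2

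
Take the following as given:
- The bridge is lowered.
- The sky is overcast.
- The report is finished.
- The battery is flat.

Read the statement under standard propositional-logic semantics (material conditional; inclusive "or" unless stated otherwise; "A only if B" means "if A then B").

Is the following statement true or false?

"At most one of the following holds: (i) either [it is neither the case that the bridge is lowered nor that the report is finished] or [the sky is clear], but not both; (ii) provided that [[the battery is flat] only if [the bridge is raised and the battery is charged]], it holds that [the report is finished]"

True.

Let P = "the bridge is raised" (F), R = "the report is finished" (T), Q = "the sky is overcast" (T), S = "the battery is charged" (F).
Parsed as ((¬P ↓ R) ⊕ ¬Q) ↑ ((¬S → (P ∧ S)) → R)

¬P = ¬F = T
¬P ↓ R = T ↓ T = F
¬Q = ¬T = F
(¬P ↓ R) ⊕ ¬Q = F ⊕ F = F
¬S = ¬F = T
P ∧ S = F ∧ F = F
¬S → (P ∧ S) = T → F = F
(¬S → (P ∧ S)) → R = F → T = T
((¬P ↓ R) ⊕ ¬Q) ↑ ((¬S → (P ∧ S)) → R) = F ↑ T = T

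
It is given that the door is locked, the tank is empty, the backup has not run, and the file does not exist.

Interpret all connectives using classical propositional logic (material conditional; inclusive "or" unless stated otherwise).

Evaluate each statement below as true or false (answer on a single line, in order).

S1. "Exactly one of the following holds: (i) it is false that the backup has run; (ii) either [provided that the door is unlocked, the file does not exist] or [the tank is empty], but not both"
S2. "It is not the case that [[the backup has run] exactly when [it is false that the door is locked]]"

Let R = "the backup has run" (F), P = "the door is locked" (T), S = "the file exists" (F), Q = "the tank is full" (F).

S1: Formalization: ~R xor ((~P -> ~S) xor ~Q)

~R = ~F = T
~P = ~T = F
~S = ~F = T
~P -> ~S = F -> T = T
~Q = ~F = T
(~P -> ~S) xor ~Q = T xor T = F
~R xor ((~P -> ~S) xor ~Q) = T xor F = T
Thus S1 is true.

S2: This is ~(R <-> ~P).

~P = ~T = F
R <-> ~P = F <-> F = T
~(R <-> ~P) = ~T = F
So S2 is false.

S1 true / S2 false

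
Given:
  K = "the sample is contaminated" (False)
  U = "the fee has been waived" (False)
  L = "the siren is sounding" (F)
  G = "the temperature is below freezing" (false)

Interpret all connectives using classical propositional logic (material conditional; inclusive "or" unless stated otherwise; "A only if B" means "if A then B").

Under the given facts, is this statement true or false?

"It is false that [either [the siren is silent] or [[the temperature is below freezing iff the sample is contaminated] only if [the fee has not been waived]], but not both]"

true

Parsed as ~(~L xor ((G <-> K) -> ~U))

~L = ~F = T
G <-> K = F <-> F = T
~U = ~F = T
(G <-> K) -> ~U = T -> T = T
~L xor ((G <-> K) -> ~U) = T xor T = F
~(~L xor ((G <-> K) -> ~U)) = ~F = T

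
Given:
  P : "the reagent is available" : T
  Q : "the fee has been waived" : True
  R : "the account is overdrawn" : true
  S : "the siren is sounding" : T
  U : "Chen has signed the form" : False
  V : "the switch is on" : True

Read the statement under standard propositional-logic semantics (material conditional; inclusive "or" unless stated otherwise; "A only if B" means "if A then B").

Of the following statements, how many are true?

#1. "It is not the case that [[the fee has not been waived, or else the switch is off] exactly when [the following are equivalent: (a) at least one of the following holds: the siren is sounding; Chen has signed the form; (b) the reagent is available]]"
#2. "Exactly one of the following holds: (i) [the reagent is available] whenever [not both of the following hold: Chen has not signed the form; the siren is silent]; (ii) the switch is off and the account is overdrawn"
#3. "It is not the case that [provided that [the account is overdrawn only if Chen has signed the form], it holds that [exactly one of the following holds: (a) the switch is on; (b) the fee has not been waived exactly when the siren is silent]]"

#1: Parsed as ¬((¬Q ∨ ¬V) ↔ ((S ∨ U) ↔ P))

¬Q = ¬T = F
¬V = ¬T = F
¬Q ∨ ¬V = F ∨ F = F
S ∨ U = T ∨ F = T
(S ∨ U) ↔ P = T ↔ T = T
(¬Q ∨ ¬V) ↔ ((S ∨ U) ↔ P) = F ↔ T = F
¬((¬Q ∨ ¬V) ↔ ((S ∨ U) ↔ P)) = ¬F = T
Thus #1 is true.

#2: Parsed as ((¬U ↑ ¬S) → P) ⊕ (¬V ∧ R)

¬U = ¬F = T
¬S = ¬T = F
¬U ↑ ¬S = T ↑ F = T
(¬U ↑ ¬S) → P = T → T = T
¬V = ¬T = F
¬V ∧ R = F ∧ T = F
((¬U ↑ ¬S) → P) ⊕ (¬V ∧ R) = T ⊕ F = T
Thus #2 is true.

#3: Formalization: ¬((R → U) → (V ⊕ (¬Q ↔ ¬S)))

R → U = T → F = F
¬Q = ¬T = F
¬S = ¬T = F
¬Q ↔ ¬S = F ↔ F = T
V ⊕ (¬Q ↔ ¬S) = T ⊕ T = F
(R → U) → (V ⊕ (¬Q ↔ ¬S)) = F → F = T
¬((R → U) → (V ⊕ (¬Q ↔ ¬S))) = ¬T = F
Thus #3 is false.

True statements: 2 (#1, #2).

2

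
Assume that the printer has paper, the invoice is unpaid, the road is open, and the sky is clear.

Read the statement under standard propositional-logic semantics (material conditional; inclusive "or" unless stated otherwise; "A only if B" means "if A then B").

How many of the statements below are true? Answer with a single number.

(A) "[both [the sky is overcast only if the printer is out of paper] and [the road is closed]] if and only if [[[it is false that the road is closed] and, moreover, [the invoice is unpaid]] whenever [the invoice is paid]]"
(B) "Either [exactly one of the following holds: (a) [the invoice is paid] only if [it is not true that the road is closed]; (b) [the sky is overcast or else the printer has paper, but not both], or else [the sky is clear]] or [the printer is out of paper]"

Let S = "the sky is overcast" (F), P = "the printer has paper" (T), R = "the road is closed" (F), Q = "the invoice is paid" (F).

(A): Formalization: ((S → ¬P) ∧ R) ↔ (Q → (¬R ∧ ¬Q))

¬P = ¬T = F
S → ¬P = F → F = T
(S → ¬P) ∧ R = T ∧ F = F
¬R = ¬F = T
¬Q = ¬F = T
¬R ∧ ¬Q = T ∧ T = T
Q → (¬R ∧ ¬Q) = F → T = T
((S → ¬P) ∧ R) ↔ (Q → (¬R ∧ ¬Q)) = F ↔ T = F
Hence (A) is false.

(B): This is ((Q → ¬R) ⊕ ((S ⊕ P) ∨ ¬S)) ∨ ¬P.

¬R = ¬F = T
Q → ¬R = F → T = T
S ⊕ P = F ⊕ T = T
¬S = ¬F = T
(S ⊕ P) ∨ ¬S = T ∨ T = T
(Q → ¬R) ⊕ ((S ⊕ P) ∨ ¬S) = T ⊕ T = F
¬P = ¬T = F
((Q → ¬R) ⊕ ((S ⊕ P) ∨ ¬S)) ∨ ¬P = F ∨ F = F
Thus (B) is false.

True statements: 0 (none).

0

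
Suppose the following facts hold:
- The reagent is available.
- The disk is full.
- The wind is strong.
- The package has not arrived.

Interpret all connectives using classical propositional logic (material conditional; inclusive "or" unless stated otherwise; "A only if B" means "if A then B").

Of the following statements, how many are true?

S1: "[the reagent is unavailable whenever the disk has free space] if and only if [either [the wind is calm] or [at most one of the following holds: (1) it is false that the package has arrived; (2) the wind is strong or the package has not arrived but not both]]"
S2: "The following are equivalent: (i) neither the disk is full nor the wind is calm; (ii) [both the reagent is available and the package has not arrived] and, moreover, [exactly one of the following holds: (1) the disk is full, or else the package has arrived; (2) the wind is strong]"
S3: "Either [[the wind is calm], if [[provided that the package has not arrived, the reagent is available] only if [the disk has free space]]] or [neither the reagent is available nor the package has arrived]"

Let Q = "the disk is full" (T), P = "the reagent is available" (T), R = "the wind is strong" (T), S = "the package has arrived" (F).

S1: In symbols: (¬Q → ¬P) ↔ (¬R ∨ (¬S ↑ (R ⊕ ¬S)))

¬Q = ¬T = F
¬P = ¬T = F
¬Q → ¬P = F → F = T
¬R = ¬T = F
¬S = ¬F = T
¬S = ¬F = T
R ⊕ ¬S = T ⊕ T = F
¬S ↑ (R ⊕ ¬S) = T ↑ F = T
¬R ∨ (¬S ↑ (R ⊕ ¬S)) = F ∨ T = T
(¬Q → ¬P) ↔ (¬R ∨ (¬S ↑ (R ⊕ ¬S))) = T ↔ T = T
So S1 is true.

S2: In symbols: (Q ↓ ¬R) ↔ ((P ∧ ¬S) ∧ ((Q ∨ S) ⊕ R))

¬R = ¬T = F
Q ↓ ¬R = T ↓ F = F
¬S = ¬F = T
P ∧ ¬S = T ∧ T = T
Q ∨ S = T ∨ F = T
(Q ∨ S) ⊕ R = T ⊕ T = F
(P ∧ ¬S) ∧ ((Q ∨ S) ⊕ R) = T ∧ F = F
(Q ↓ ¬R) ↔ ((P ∧ ¬S) ∧ ((Q ∨ S) ⊕ R)) = F ↔ F = T
Thus S2 is true.

S3: In symbols: (((¬S → P) → ¬Q) → ¬R) ∨ (P ↓ S)

¬S = ¬F = T
¬S → P = T → T = T
¬Q = ¬T = F
(¬S → P) → ¬Q = T → F = F
¬R = ¬T = F
((¬S → P) → ¬Q) → ¬R = F → F = T
P ↓ S = T ↓ F = F
(((¬S → P) → ¬Q) → ¬R) ∨ (P ↓ S) = T ∨ F = T
Hence S3 is true.

True statements: 3 (S1, S2, S3).

3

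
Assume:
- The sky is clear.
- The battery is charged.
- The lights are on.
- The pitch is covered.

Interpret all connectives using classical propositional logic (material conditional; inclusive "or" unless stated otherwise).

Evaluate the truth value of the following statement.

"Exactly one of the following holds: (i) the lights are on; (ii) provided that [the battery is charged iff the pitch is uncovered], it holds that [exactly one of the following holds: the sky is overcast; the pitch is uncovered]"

Let S = "the lights are on" (T), U = "the battery is charged" (T), P = "the pitch is covered" (T), R = "the sky is overcast" (F).
In symbols: S xor ((U <-> ~P) -> (R xor ~P))

~P = ~T = F
U <-> ~P = T <-> F = F
~P = ~T = F
R xor ~P = F xor F = F
(U <-> ~P) -> (R xor ~P) = F -> F = T
S xor ((U <-> ~P) -> (R xor ~P)) = T xor T = F

The statement is false.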